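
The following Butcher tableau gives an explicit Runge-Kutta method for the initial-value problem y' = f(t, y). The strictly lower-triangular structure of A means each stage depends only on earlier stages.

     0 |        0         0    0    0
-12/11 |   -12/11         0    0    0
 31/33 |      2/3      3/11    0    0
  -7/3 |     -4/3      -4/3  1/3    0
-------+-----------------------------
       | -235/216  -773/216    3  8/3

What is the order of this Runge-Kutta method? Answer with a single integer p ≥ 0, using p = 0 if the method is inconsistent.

2

b = (-235/216, -773/216, 3, 8/3)
c = (0, -12/11, 31/33, -7/3)
Ac = (0, 0, -36/121, 175/99)
Σ b_i: (-235/216)·1 + (-773/216)·1 + 3·1 + 8/3·1 = 1 ✓
b·c: (-773/216)·(-12/11) + 3·31/33 + 8/3·(-7/3) = 1/2 ✓
b·c²: (-773/216)·144/121 + 3·961/1089 + 8/3·49/9 = 42167/3267 ≠ 1/3 ⇒ order 2.
b·Ac: 3·(-36/121) + 8/3·175/99 = 12484/3267 ≠ 1/6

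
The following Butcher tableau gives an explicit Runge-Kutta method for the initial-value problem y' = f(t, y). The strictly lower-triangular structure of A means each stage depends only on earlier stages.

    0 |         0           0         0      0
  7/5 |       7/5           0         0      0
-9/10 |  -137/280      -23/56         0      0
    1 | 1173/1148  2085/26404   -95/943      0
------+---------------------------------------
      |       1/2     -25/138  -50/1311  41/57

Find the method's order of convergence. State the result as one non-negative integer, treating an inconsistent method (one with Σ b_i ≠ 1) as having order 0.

b = (1/2, -25/138, -50/1311, 41/57)
c = (0, 7/5, -9/10, 1)
Ac = (0, 0, -23/40, 33/164)
Σ b_i: 1/2·1 + (-25/138)·1 + (-50/1311)·1 + 41/57·1 = 1 ✓
b·c: (-25/138)·7/5 + (-50/1311)·(-9/10) + 41/57·1 = 1/2 ✓
b·c²: (-25/138)·49/25 + (-50/1311)·81/100 + 41/57·1 = 1/3 ✓
b·Ac: (-50/1311)·(-23/40) + 41/57·33/164 = 1/6 ✓
b·c³: (-25/138)·343/125 + (-50/1311)·(-729/1000) + 41/57·1 = 1/4 ✓
b·(c∘Ac): (-50/1311)·207/400 + 41/57·33/164 = 1/8 ✓
b·Ac²: (-50/1311)·(-161/200) + 41/57·3/41 = 1/12 ✓
b·A²c: 41/57·19/328 = 1/24 ✓; 4 stages ⇒ order 4.

4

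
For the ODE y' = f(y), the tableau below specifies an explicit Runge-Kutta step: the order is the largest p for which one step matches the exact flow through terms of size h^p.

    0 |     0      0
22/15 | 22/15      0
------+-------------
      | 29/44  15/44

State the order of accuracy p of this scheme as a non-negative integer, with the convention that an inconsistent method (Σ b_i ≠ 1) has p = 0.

b = (29/44, 15/44)
c = (0, 22/15)
Σ b_i: 29/44·1 + 15/44·1 = 1 ✓
b·c: 15/44·22/15 = 1/2 ✓; 2 stages ⇒ order 2.

2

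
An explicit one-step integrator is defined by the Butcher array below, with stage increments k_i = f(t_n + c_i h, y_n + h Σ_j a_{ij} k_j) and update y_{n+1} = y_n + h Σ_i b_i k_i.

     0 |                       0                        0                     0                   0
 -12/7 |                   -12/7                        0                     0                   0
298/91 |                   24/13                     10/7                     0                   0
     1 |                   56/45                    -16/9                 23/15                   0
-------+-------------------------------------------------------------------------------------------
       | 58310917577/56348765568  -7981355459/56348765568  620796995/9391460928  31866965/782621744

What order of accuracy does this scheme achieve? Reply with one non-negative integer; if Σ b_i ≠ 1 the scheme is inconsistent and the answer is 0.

b = (58310917577/56348765568, -7981355459/56348765568, 620796995/9391460928, 31866965/782621744)
c = (0, -12/7, 298/91, 1)
Ac = (0, 0, -120/49, 11014/1365)
Σ b_i: 58310917577/56348765568·1 + (-7981355459/56348765568)·1 + 620796995/9391460928·1 + 31866965/782621744·1 = 1 ✓
b·c: (-7981355459/56348765568)·(-12/7) + 620796995/9391460928·298/91 + 31866965/782621744·1 = 1/2 ✓
b·c²: (-7981355459/56348765568)·144/49 + 620796995/9391460928·88804/8281 + 31866965/782621744·1 = 1/3 ✓
b·Ac: 620796995/9391460928·(-120/49) + 31866965/782621744·11014/1365 = 1/6 ✓
b·c³: (-7981355459/56348765568)·(-1728/343) + 620796995/9391460928·26463592/753571 + 31866965/782621744·1 = 4599910728317/1495590152784 ≠ 1/4 ⇒ order 3.
b·(c∘Ac): 620796995/9391460928·(-35760/4459) + 31866965/782621744·11014/1365 = -11595022861/57522698184 ≠ 1/8
b·Ac²: 620796995/9391460928·1440/343 + 31866965/782621744·199076/17745 = 274560381413/373897538196 ≠ 1/12
b·A²c: 31866965/782621744·(-184/49) = -732940195/4793558182 ≠ 1/24

3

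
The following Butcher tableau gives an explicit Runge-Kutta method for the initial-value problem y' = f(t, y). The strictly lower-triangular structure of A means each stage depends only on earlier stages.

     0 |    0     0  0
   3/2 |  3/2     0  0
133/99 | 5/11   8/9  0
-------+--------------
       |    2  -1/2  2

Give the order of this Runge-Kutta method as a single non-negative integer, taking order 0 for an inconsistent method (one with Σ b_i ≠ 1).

b = (2, -1/2, 2)
c = (0, 3/2, 133/99)
Ac = (0, 0, 4/3)
Σ b_i: 2·1 + (-1/2)·1 + 2·1 = 7/2 ≠ 1 ⇒ order 0.

0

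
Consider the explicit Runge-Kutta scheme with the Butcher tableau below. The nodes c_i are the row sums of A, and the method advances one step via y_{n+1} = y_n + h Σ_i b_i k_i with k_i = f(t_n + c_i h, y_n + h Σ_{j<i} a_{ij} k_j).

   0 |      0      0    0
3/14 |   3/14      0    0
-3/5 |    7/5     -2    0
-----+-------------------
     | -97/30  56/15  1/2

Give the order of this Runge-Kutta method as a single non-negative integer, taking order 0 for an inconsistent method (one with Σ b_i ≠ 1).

b = (-97/30, 56/15, 1/2)
c = (0, 3/14, -3/5)
Ac = (0, 0, -3/7)
Σ b_i: (-97/30)·1 + 56/15·1 + 1/2·1 = 1 ✓
b·c: 56/15·3/14 + 1/2·(-3/5) = 1/2 ✓
b·c²: 56/15·9/196 + 1/2·9/25 = 123/350 ≠ 1/3 ⇒ order 2.
b·Ac: 1/2·(-3/7) = -3/14 ≠ 1/6

2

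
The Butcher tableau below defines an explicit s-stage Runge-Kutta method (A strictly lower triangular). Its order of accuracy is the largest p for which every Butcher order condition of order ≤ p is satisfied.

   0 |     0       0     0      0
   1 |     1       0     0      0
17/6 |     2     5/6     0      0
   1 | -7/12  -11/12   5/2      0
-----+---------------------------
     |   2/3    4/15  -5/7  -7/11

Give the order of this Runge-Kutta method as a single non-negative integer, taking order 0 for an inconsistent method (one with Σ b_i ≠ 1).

b = (2/3, 4/15, -5/7, -7/11)
c = (0, 1, 17/6, 1)
Ac = (0, 0, 5/6, 37/6)
Σ b_i: 2/3·1 + 4/15·1 + (-5/7)·1 + (-7/11)·1 = -482/1155 ≠ 1 ⇒ order 0.

0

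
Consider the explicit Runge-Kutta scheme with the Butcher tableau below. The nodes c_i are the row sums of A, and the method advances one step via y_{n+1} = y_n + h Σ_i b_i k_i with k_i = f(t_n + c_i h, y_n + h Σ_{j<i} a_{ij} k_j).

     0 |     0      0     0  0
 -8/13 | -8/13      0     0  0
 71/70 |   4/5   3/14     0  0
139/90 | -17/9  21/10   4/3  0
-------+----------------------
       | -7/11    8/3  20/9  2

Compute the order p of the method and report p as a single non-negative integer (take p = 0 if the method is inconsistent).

0

b = (-7/11, 8/3, 20/9, 2)
c = (0, -8/13, 71/70, 139/90)
Ac = (0, 0, -12/91, 82/1365)
Σ b_i: (-7/11)·1 + 8/3·1 + 20/9·1 + 2·1 = 619/99 ≠ 1 ⇒ order 0.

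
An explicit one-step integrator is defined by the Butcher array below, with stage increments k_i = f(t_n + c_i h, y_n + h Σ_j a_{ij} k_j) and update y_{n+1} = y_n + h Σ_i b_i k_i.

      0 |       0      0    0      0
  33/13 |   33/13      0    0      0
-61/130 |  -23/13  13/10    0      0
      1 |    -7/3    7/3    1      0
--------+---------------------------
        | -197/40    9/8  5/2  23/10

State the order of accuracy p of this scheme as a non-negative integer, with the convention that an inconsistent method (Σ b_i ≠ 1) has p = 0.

b = (-197/40, 9/8, 5/2, 23/10)
c = (0, 33/13, -61/130, 1)
Ac = (0, 0, 33/10, 709/130)
Σ b_i: (-197/40)·1 + 9/8·1 + 5/2·1 + 23/10·1 = 1 ✓
b·c: 9/8·33/13 + 5/2·(-61/130) + 23/10·1 = 2071/520 ≠ 1/2 ⇒ order 1.

1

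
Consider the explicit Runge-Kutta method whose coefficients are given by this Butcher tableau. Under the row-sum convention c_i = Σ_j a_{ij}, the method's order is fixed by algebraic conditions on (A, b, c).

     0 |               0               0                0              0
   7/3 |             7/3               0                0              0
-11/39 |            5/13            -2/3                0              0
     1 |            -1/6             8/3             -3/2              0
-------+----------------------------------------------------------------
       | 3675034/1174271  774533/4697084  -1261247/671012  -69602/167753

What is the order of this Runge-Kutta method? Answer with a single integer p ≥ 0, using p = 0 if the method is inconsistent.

b = (3675034/1174271, 774533/4697084, -1261247/671012, -69602/167753)
c = (0, 7/3, -11/39, 1)
Ac = (0, 0, -14/9, 1555/234)
Σ b_i: 3675034/1174271·1 + 774533/4697084·1 + (-1261247/671012)·1 + (-69602/167753)·1 = 1 ✓
b·c: 774533/4697084·7/3 + (-1261247/671012)·(-11/39) + (-69602/167753)·1 = 1/2 ✓
b·c²: 774533/4697084·49/9 + (-1261247/671012)·121/1521 + (-69602/167753)·1 = 1/3 ✓
b·Ac: (-1261247/671012)·(-14/9) + (-69602/167753)·1555/234 = 1/6 ✓
b·c³: 774533/4697084·343/27 + (-1261247/671012)·(-1331/59319) + (-69602/167753)·1 = 67598261/39254202 ≠ 1/4 ⇒ order 3.
b·(c∘Ac): (-1261247/671012)·154/351 + (-69602/167753)·1555/234 = -32446873/9058662 ≠ 1/8
b·Ac²: (-1261247/671012)·(-98/27) + (-69602/167753)·131407/9126 = 33287087/39254202 ≠ 1/12
b·A²c: (-69602/167753)·7/3 = -487214/503259 ≠ 1/24

3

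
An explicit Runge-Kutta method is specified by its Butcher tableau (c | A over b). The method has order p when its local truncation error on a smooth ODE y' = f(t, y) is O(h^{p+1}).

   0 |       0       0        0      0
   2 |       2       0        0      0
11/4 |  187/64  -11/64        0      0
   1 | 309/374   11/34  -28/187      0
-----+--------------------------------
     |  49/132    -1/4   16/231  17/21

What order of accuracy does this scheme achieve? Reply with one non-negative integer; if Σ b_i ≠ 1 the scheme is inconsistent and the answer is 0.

b = (49/132, -1/4, 16/231, 17/21)
c = (0, 2, 11/4, 1)
Ac = (0, 0, -11/32, 4/17)
Σ b_i: 49/132·1 + (-1/4)·1 + 16/231·1 + 17/21·1 = 1 ✓
b·c: (-1/4)·2 + 16/231·11/4 + 17/21·1 = 1/2 ✓
b·c²: (-1/4)·4 + 16/231·121/16 + 17/21·1 = 1/3 ✓
b·Ac: 16/231·(-11/32) + 17/21·4/17 = 1/6 ✓
b·c³: (-1/4)·8 + 16/231·1331/64 + 17/21·1 = 1/4 ✓
b·(c∘Ac): 16/231·(-121/128) + 17/21·4/17 = 1/8 ✓
b·Ac²: 16/231·(-11/16) + 17/21·11/68 = 1/12 ✓
b·A²c: 17/21·7/136 = 1/24 ✓; 4 stages ⇒ order 4.

4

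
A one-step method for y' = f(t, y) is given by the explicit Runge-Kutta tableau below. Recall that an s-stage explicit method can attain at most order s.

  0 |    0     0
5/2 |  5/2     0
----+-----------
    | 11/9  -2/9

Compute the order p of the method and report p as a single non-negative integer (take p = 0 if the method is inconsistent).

b = (11/9, -2/9)
c = (0, 5/2)
Σ b_i: 11/9·1 + (-2/9)·1 = 1 ✓
b·c: (-2/9)·5/2 = -5/9 ≠ 1/2 ⇒ order 1.

1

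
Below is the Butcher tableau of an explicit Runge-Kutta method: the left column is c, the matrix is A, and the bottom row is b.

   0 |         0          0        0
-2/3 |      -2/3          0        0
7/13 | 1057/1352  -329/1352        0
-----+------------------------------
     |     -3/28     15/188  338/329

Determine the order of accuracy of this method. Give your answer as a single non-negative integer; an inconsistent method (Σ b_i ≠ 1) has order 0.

b = (-3/28, 15/188, 338/329)
c = (0, -2/3, 7/13)
Ac = (0, 0, 329/2028)
Σ b_i: (-3/28)·1 + 15/188·1 + 338/329·1 = 1 ✓
b·c: 15/188·(-2/3) + 338/329·7/13 = 1/2 ✓
b·c²: 15/188·4/9 + 338/329·49/169 = 1/3 ✓
b·Ac: 338/329·329/2028 = 1/6 ✓; 3 stages ⇒ order 3.

3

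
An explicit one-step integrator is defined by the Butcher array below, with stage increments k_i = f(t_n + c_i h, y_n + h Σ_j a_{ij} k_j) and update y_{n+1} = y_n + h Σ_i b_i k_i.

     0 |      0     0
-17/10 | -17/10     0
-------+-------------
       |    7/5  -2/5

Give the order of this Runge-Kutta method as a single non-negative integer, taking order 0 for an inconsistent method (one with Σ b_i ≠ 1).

1

b = (7/5, -2/5)
c = (0, -17/10)
Σ b_i: 7/5·1 + (-2/5)·1 = 1 ✓
b·c: (-2/5)·(-17/10) = 17/25 ≠ 1/2 ⇒ order 1.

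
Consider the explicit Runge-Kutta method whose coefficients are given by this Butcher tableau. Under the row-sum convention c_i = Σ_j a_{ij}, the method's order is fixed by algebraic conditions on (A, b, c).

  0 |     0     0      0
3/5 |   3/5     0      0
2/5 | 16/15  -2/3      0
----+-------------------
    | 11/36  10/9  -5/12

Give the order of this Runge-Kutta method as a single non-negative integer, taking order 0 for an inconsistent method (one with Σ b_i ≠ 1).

b = (11/36, 10/9, -5/12)
c = (0, 3/5, 2/5)
Ac = (0, 0, -2/5)
Σ b_i: 11/36·1 + 10/9·1 + (-5/12)·1 = 1 ✓
b·c: 10/9·3/5 + (-5/12)·2/5 = 1/2 ✓
b·c²: 10/9·9/25 + (-5/12)·4/25 = 1/3 ✓
b·Ac: (-5/12)·(-2/5) = 1/6 ✓; 3 stages ⇒ order 3.

3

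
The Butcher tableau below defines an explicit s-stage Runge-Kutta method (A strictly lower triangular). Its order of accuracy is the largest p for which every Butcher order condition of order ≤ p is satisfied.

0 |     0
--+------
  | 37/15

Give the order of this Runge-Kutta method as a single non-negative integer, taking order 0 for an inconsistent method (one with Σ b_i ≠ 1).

b = (37/15)
c = (0)
Σ b_i: 37/15·1 = 37/15 ≠ 1 ⇒ order 0.

0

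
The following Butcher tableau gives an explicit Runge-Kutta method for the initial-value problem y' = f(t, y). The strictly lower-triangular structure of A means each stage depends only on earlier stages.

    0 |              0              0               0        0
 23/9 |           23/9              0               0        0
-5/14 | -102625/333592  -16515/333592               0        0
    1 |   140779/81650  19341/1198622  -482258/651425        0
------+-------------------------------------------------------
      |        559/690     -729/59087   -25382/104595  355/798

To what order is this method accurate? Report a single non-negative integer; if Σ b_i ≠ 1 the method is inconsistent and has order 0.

b = (559/690, -729/59087, -25382/104595, 355/798)
c = (0, 23/9, -5/14, 1)
Ac = (0, 0, -1835/14504, 217/710)
Σ b_i: 559/690·1 + (-729/59087)·1 + (-25382/104595)·1 + 355/798·1 = 1 ✓
b·c: (-729/59087)·23/9 + (-25382/104595)·(-5/14) + 355/798·1 = 1/2 ✓
b·c²: (-729/59087)·529/81 + (-25382/104595)·25/196 + 355/798·1 = 1/3 ✓
b·Ac: (-25382/104595)·(-1835/14504) + 355/798·217/710 = 1/6 ✓
b·c³: (-729/59087)·12167/729 + (-25382/104595)·(-125/2744) + 355/798·1 = 1/4 ✓
b·(c∘Ac): (-25382/104595)·9175/203056 + 355/798·217/710 = 1/8 ✓
b·Ac²: (-25382/104595)·(-42205/130536) + 355/798·7/639 = 1/12 ✓
b·A²c: 355/798·133/1420 = 1/24 ✓; 4 stages ⇒ order 4.

4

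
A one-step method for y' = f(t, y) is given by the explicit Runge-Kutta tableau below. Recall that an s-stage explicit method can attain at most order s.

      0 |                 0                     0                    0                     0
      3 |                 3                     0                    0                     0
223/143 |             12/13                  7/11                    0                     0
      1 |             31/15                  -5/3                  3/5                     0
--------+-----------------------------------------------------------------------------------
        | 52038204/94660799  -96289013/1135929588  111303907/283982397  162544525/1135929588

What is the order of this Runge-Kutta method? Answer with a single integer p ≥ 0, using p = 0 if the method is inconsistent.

3

b = (52038204/94660799, -96289013/1135929588, 111303907/283982397, 162544525/1135929588)
c = (0, 3, 223/143, 1)
Ac = (0, 0, 21/11, -2906/715)
Σ b_i: 52038204/94660799·1 + (-96289013/1135929588)·1 + 111303907/283982397·1 + 162544525/1135929588·1 = 1 ✓
b·c: (-96289013/1135929588)·3 + 111303907/283982397·223/143 + 162544525/1135929588·1 = 1/2 ✓
b·c²: (-96289013/1135929588)·9 + 111303907/283982397·49729/20449 + 162544525/1135929588·1 = 1/3 ✓
b·Ac: 111303907/283982397·21/11 + 162544525/1135929588·(-2906/715) = 1/6 ✓
b·c³: (-96289013/1135929588)·27 + 111303907/283982397·11089567/2924207 + 162544525/1135929588·1 = -17847659899/27072988514 ≠ 1/4 ⇒ order 3.
b·(c∘Ac): 111303907/283982397·4683/1573 + 162544525/1135929588·(-2906/715) = 332411039/567964794 ≠ 1/8
b·Ac²: 111303907/283982397·63/11 + 162544525/1135929588·(-1384488/102245) = 4157418321/13536494257 ≠ 1/12
b·A²c: 162544525/1135929588·63/55 = 62062455/378643196 ≠ 1/24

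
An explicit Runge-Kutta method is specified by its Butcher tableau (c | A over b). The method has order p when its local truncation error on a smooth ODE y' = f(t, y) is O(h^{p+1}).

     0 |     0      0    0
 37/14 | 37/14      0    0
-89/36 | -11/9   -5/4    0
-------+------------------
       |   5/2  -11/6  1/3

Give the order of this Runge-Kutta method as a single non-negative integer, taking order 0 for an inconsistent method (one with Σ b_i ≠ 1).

b = (5/2, -11/6, 1/3)
c = (0, 37/14, -89/36)
Ac = (0, 0, -185/56)
Σ b_i: 5/2·1 + (-11/6)·1 + 1/3·1 = 1 ✓
b·c: (-11/6)·37/14 + 1/3·(-89/36) = -2143/378 ≠ 1/2 ⇒ order 1.

1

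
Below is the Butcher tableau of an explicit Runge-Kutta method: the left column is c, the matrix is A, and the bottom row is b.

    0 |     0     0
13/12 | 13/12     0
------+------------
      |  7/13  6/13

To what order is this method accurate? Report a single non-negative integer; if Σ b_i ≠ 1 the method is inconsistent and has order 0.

b = (7/13, 6/13)
c = (0, 13/12)
Σ b_i: 7/13·1 + 6/13·1 = 1 ✓
b·c: 6/13·13/12 = 1/2 ✓; 2 stages ⇒ order 2.

2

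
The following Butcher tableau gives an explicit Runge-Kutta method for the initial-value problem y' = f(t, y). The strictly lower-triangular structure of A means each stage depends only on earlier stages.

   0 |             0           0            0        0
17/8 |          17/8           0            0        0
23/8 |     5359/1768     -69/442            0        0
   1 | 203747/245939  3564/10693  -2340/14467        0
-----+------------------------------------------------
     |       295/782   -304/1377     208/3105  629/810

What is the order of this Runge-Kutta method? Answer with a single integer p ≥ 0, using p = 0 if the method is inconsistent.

4

b = (295/782, -304/1377, 208/3105, 629/810)
c = (0, 17/8, 23/8, 1)
Ac = (0, 0, -69/208, 9/37)
Σ b_i: 295/782·1 + (-304/1377)·1 + 208/3105·1 + 629/810·1 = 1 ✓
b·c: (-304/1377)·17/8 + 208/3105·23/8 + 629/810·1 = 1/2 ✓
b·c²: (-304/1377)·289/64 + 208/3105·529/64 + 629/810·1 = 1/3 ✓
b·Ac: 208/3105·(-69/208) + 629/810·9/37 = 1/6 ✓
b·c³: (-304/1377)·4913/512 + 208/3105·12167/512 + 629/810·1 = 1/4 ✓
b·(c∘Ac): 208/3105·(-1587/1664) + 629/810·9/37 = 1/8 ✓
b·Ac²: 208/3105·(-1173/1664) + 629/810·423/2516 = 1/12 ✓
b·A²c: 629/810·135/2516 = 1/24 ✓; 4 stages ⇒ order 4.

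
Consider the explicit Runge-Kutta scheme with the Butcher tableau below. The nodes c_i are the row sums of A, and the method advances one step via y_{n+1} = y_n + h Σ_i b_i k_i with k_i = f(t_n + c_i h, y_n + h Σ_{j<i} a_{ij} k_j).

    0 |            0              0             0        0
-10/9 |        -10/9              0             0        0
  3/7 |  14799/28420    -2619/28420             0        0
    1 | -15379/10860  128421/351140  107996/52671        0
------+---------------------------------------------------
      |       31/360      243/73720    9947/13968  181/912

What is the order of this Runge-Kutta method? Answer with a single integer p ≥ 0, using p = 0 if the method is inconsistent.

4

b = (31/360, 243/73720, 9947/13968, 181/912)
c = (0, -10/9, 3/7, 1)
Ac = (0, 0, 291/2842, 171/362)
Σ b_i: 31/360·1 + 243/73720·1 + 9947/13968·1 + 181/912·1 = 1 ✓
b·c: 243/73720·(-10/9) + 9947/13968·3/7 + 181/912·1 = 1/2 ✓
b·c²: 243/73720·100/81 + 9947/13968·9/49 + 181/912·1 = 1/3 ✓
b·Ac: 9947/13968·291/2842 + 181/912·171/362 = 1/6 ✓
b·c³: 243/73720·(-1000/729) + 9947/13968·27/343 + 181/912·1 = 1/4 ✓
b·(c∘Ac): 9947/13968·873/19894 + 181/912·171/362 = 1/8 ✓
b·Ac²: 9947/13968·(-485/4263) + 181/912·1349/1629 = 1/12 ✓
b·A²c: 181/912·38/181 = 1/24 ✓; 4 stages ⇒ order 4.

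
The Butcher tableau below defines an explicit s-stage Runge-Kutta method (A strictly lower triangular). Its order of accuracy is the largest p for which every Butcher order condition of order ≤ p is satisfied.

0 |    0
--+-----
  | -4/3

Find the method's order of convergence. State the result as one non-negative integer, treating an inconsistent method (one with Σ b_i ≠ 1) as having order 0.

b = (-4/3)
c = (0)
Σ b_i: (-4/3)·1 = -4/3 ≠ 1 ⇒ order 0.

0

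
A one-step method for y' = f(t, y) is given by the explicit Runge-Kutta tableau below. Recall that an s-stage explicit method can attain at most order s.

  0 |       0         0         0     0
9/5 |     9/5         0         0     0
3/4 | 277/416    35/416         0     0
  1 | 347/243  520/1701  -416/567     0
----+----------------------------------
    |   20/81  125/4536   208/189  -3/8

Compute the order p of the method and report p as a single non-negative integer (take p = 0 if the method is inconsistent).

b = (20/81, 125/4536, 208/189, -3/8)
c = (0, 9/5, 3/4, 1)
Ac = (0, 0, 63/416, 0)
Σ b_i: 20/81·1 + 125/4536·1 + 208/189·1 + (-3/8)·1 = 1 ✓
b·c: 125/4536·9/5 + 208/189·3/4 + (-3/8)·1 = 1/2 ✓
b·c²: 125/4536·81/25 + 208/189·9/16 + (-3/8)·1 = 1/3 ✓
b·Ac: 208/189·63/416 = 1/6 ✓
b·c³: 125/4536·729/125 + 208/189·27/64 + (-3/8)·1 = 1/4 ✓
b·(c∘Ac): 208/189·189/1664 = 1/8 ✓
b·Ac²: 208/189·567/2080 + (-3/8)·26/45 = 1/12 ✓
b·A²c: (-3/8)·(-1/9) = 1/24 ✓; 4 stages ⇒ order 4.

4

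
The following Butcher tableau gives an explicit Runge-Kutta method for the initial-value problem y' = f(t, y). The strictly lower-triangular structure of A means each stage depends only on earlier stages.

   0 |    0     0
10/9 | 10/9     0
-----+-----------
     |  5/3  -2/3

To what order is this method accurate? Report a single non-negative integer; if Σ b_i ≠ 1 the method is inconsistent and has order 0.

1

b = (5/3, -2/3)
c = (0, 10/9)
Σ b_i: 5/3·1 + (-2/3)·1 = 1 ✓
b·c: (-2/3)·10/9 = -20/27 ≠ 1/2 ⇒ order 1.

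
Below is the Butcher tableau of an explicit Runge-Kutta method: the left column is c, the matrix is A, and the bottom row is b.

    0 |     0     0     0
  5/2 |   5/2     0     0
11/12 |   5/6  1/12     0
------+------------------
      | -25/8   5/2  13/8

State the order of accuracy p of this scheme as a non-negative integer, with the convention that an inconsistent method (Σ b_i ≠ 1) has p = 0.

b = (-25/8, 5/2, 13/8)
c = (0, 5/2, 11/12)
Ac = (0, 0, 5/24)
Σ b_i: (-25/8)·1 + 5/2·1 + 13/8·1 = 1 ✓
b·c: 5/2·5/2 + 13/8·11/12 = 743/96 ≠ 1/2 ⇒ order 1.

1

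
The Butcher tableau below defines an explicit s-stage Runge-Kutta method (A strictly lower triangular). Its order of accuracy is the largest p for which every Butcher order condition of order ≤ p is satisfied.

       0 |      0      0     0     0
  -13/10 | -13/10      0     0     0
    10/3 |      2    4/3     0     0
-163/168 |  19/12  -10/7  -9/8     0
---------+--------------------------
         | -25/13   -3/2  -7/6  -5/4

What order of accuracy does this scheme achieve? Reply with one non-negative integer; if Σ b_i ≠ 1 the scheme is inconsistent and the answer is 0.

0

b = (-25/13, -3/2, -7/6, -5/4)
c = (0, -13/10, 10/3, -163/168)
Ac = (0, 0, -26/15, -53/28)
Σ b_i: (-25/13)·1 + (-3/2)·1 + (-7/6)·1 + (-5/4)·1 = -911/156 ≠ 1 ⇒ order 0.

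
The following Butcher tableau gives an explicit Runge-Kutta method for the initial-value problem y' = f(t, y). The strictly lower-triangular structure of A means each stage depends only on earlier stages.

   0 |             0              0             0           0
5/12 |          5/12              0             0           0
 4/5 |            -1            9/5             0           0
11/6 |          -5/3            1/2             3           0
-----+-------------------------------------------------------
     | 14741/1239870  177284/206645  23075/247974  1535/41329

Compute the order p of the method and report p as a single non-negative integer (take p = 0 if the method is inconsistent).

3

b = (14741/1239870, 177284/206645, 23075/247974, 1535/41329)
c = (0, 5/12, 4/5, 11/6)
Ac = (0, 0, 3/4, 313/120)
Σ b_i: 14741/1239870·1 + 177284/206645·1 + 23075/247974·1 + 1535/41329·1 = 1 ✓
b·c: 177284/206645·5/12 + 23075/247974·4/5 + 1535/41329·11/6 = 1/2 ✓
b·c²: 177284/206645·25/144 + 23075/247974·16/25 + 1535/41329·121/36 = 1/3 ✓
b·Ac: 23075/247974·3/4 + 1535/41329·313/120 = 1/6 ✓
b·c³: 177284/206645·125/1728 + 23075/247974·64/125 + 1535/41329·1331/216 = 30224159/89270640 ≠ 1/4 ⇒ order 3.
b·(c∘Ac): 23075/247974·3/5 + 1535/41329·3443/720 = 1389281/5951376 ≠ 1/8
b·Ac²: 23075/247974·5/16 + 1535/41329·14449/7200 = 1541617/14878440 ≠ 1/12
b·A²c: 1535/41329·9/4 = 13815/165316 ≠ 1/24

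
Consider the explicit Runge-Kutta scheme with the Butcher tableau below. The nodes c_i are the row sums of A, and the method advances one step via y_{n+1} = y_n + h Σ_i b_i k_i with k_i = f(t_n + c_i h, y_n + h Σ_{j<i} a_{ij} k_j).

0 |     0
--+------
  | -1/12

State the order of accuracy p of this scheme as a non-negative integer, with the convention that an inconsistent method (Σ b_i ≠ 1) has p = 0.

0

b = (-1/12)
c = (0)
Σ b_i: (-1/12)·1 = -1/12 ≠ 1 ⇒ order 0.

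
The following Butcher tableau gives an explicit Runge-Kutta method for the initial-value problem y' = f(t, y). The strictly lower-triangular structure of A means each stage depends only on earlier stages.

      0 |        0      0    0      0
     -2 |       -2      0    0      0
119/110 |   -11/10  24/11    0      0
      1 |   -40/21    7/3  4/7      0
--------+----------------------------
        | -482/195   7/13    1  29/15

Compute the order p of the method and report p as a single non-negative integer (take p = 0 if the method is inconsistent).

1

b = (-482/195, 7/13, 1, 29/15)
c = (0, -2, 119/110, 1)
Ac = (0, 0, -48/11, -668/165)
Σ b_i: (-482/195)·1 + 7/13·1 + 1·1 + 29/15·1 = 1 ✓
b·c: 7/13·(-2) + 1·119/110 + 29/15·1 = 1663/858 ≠ 1/2 ⇒ order 1.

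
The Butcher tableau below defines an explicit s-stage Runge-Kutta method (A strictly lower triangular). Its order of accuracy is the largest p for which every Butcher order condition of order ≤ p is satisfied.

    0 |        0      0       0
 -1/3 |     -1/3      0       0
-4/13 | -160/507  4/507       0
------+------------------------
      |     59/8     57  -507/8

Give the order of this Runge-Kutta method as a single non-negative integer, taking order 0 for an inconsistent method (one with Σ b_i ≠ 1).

3

b = (59/8, 57, -507/8)
c = (0, -1/3, -4/13)
Ac = (0, 0, -4/1521)
Σ b_i: 59/8·1 + 57·1 + (-507/8)·1 = 1 ✓
b·c: 57·(-1/3) + (-507/8)·(-4/13) = 1/2 ✓
b·c²: 57·1/9 + (-507/8)·16/169 = 1/3 ✓
b·Ac: (-507/8)·(-4/1521) = 1/6 ✓; 3 stages ⇒ order 3.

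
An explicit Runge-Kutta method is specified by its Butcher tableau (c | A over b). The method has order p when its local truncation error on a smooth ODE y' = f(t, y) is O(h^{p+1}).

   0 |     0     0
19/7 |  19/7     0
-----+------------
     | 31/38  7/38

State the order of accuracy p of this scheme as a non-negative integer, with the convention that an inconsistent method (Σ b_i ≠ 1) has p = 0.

2

b = (31/38, 7/38)
c = (0, 19/7)
Σ b_i: 31/38·1 + 7/38·1 = 1 ✓
b·c: 7/38·19/7 = 1/2 ✓; 2 stages ⇒ order 2.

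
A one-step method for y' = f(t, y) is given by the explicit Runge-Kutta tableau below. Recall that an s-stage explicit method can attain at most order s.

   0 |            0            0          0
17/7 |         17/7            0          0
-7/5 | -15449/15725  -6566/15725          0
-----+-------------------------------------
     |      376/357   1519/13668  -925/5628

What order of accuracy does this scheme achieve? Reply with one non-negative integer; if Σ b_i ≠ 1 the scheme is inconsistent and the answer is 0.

3

b = (376/357, 1519/13668, -925/5628)
c = (0, 17/7, -7/5)
Ac = (0, 0, -938/925)
Σ b_i: 376/357·1 + 1519/13668·1 + (-925/5628)·1 = 1 ✓
b·c: 1519/13668·17/7 + (-925/5628)·(-7/5) = 1/2 ✓
b·c²: 1519/13668·289/49 + (-925/5628)·49/25 = 1/3 ✓
b·Ac: (-925/5628)·(-938/925) = 1/6 ✓; 3 stages ⇒ order 3.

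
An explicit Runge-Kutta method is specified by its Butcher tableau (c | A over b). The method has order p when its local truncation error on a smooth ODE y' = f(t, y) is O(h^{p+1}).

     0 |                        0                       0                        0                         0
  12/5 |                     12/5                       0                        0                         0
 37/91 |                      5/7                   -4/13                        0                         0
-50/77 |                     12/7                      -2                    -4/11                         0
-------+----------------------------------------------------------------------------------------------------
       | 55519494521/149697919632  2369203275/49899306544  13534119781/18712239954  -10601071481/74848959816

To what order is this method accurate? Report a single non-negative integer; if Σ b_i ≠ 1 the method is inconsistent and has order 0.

3

b = (55519494521/149697919632, 2369203275/49899306544, 13534119781/18712239954, -10601071481/74848959816)
c = (0, 12/5, 37/91, -50/77)
Ac = (0, 0, -48/65, -24764/5005)
Σ b_i: 55519494521/149697919632·1 + 2369203275/49899306544·1 + 13534119781/18712239954·1 + (-10601071481/74848959816)·1 = 1 ✓
b·c: 2369203275/49899306544·12/5 + 13534119781/18712239954·37/91 + (-10601071481/74848959816)·(-50/77) = 1/2 ✓
b·c²: 2369203275/49899306544·144/25 + 13534119781/18712239954·1369/8281 + (-10601071481/74848959816)·2500/5929 = 1/3 ✓
b·Ac: 13534119781/18712239954·(-48/65) + (-10601071481/74848959816)·(-24764/5005) = 1/6 ✓
b·c³: 2369203275/49899306544·1728/125 + 13534119781/18712239954·50653/753571 + (-10601071481/74848959816)·(-125000/456533) = 1786057004527/2401404127430 ≠ 1/4 ⇒ order 3.
b·(c∘Ac): 13534119781/18712239954·(-1776/5915) + (-10601071481/74848959816)·247640/77077 = -220127073037/327464199195 ≠ 1/8
b·Ac²: 13534119781/18712239954·(-576/325) + (-10601071481/74848959816)·(-26371108/2277275) = 3050221719749/8514069179070 ≠ 1/12
b·A²c: (-10601071481/74848959816)·192/715 = -593066936/15593533295 ≠ 1/24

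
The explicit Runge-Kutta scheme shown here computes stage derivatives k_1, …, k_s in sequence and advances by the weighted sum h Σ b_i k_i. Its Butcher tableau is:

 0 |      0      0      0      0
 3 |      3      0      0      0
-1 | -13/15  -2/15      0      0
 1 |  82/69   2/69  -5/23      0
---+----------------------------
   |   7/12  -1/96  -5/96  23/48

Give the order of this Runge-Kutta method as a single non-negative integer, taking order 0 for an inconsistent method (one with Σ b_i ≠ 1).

4

b = (7/12, -1/96, -5/96, 23/48)
c = (0, 3, -1, 1)
Ac = (0, 0, -2/5, 7/23)
Σ b_i: 7/12·1 + (-1/96)·1 + (-5/96)·1 + 23/48·1 = 1 ✓
b·c: (-1/96)·3 + (-5/96)·(-1) + 23/48·1 = 1/2 ✓
b·c²: (-1/96)·9 + (-5/96)·1 + 23/48·1 = 1/3 ✓
b·Ac: (-5/96)·(-2/5) + 23/48·7/23 = 1/6 ✓
b·c³: (-1/96)·27 + (-5/96)·(-1) + 23/48·1 = 1/4 ✓
b·(c∘Ac): (-5/96)·2/5 + 23/48·7/23 = 1/8 ✓
b·Ac²: (-5/96)·(-6/5) + 23/48·1/23 = 1/12 ✓
b·A²c: 23/48·2/23 = 1/24 ✓; 4 stages ⇒ order 4.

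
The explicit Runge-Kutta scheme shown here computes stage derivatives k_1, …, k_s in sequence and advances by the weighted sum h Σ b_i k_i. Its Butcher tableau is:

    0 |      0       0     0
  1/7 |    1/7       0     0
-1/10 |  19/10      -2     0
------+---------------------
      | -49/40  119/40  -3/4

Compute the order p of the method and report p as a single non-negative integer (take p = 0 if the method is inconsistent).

b = (-49/40, 119/40, -3/4)
c = (0, 1/7, -1/10)
Ac = (0, 0, -2/7)
Σ b_i: (-49/40)·1 + 119/40·1 + (-3/4)·1 = 1 ✓
b·c: 119/40·1/7 + (-3/4)·(-1/10) = 1/2 ✓
b·c²: 119/40·1/49 + (-3/4)·1/100 = 149/2800 ≠ 1/3 ⇒ order 2.
b·Ac: (-3/4)·(-2/7) = 3/14 ≠ 1/6

2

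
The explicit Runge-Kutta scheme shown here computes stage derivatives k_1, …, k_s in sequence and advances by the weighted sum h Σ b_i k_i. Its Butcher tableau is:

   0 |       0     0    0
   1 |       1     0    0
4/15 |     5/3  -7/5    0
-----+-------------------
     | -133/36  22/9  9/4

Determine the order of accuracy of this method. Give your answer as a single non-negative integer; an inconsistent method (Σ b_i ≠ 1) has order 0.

1

b = (-133/36, 22/9, 9/4)
c = (0, 1, 4/15)
Ac = (0, 0, -7/5)
Σ b_i: (-133/36)·1 + 22/9·1 + 9/4·1 = 1 ✓
b·c: 22/9·1 + 9/4·4/15 = 137/45 ≠ 1/2 ⇒ order 1.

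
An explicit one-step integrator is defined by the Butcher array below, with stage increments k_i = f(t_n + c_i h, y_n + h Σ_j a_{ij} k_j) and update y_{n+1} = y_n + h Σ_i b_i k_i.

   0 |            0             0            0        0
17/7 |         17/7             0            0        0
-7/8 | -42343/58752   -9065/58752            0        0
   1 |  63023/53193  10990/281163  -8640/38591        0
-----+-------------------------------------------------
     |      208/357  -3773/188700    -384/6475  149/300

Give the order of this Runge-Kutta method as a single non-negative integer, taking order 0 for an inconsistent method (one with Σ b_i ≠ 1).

4

b = (208/357, -3773/188700, -384/6475, 149/300)
c = (0, 17/7, -7/8, 1)
Ac = (0, 0, -1295/3456, 130/447)
Σ b_i: 208/357·1 + (-3773/188700)·1 + (-384/6475)·1 + 149/300·1 = 1 ✓
b·c: (-3773/188700)·17/7 + (-384/6475)·(-7/8) + 149/300·1 = 1/2 ✓
b·c²: (-3773/188700)·289/49 + (-384/6475)·49/64 + 149/300·1 = 1/3 ✓
b·Ac: (-384/6475)·(-1295/3456) + 149/300·130/447 = 1/6 ✓
b·c³: (-3773/188700)·4913/343 + (-384/6475)·(-343/512) + 149/300·1 = 1/4 ✓
b·(c∘Ac): (-384/6475)·9065/27648 + 149/300·130/447 = 1/8 ✓
b·Ac²: (-384/6475)·(-3145/3456) + 149/300·185/3129 = 1/12 ✓
b·A²c: 149/300·25/298 = 1/24 ✓; 4 stages ⇒ order 4.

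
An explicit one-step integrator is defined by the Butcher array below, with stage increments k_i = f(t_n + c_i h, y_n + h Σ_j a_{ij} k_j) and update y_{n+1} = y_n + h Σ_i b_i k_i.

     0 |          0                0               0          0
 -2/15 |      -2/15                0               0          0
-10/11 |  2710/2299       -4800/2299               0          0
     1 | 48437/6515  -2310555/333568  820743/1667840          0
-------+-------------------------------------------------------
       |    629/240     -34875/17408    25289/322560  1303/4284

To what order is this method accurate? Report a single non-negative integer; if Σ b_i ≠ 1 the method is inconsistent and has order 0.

b = (629/240, -34875/17408, 25289/322560, 1303/4284)
c = (0, -2/15, -10/11, 1)
Ac = (0, 0, 640/2299, 1241/2606)
Σ b_i: 629/240·1 + (-34875/17408)·1 + 25289/322560·1 + 1303/4284·1 = 1 ✓
b·c: (-34875/17408)·(-2/15) + 25289/322560·(-10/11) + 1303/4284·1 = 1/2 ✓
b·c²: (-34875/17408)·4/225 + 25289/322560·100/121 + 1303/4284·1 = 1/3 ✓
b·Ac: 25289/322560·640/2299 + 1303/4284·1241/2606 = 1/6 ✓
b·c³: (-34875/17408)·(-8/3375) + 25289/322560·(-1000/1331) + 1303/4284·1 = 1/4 ✓
b·(c∘Ac): 25289/322560·(-6400/25289) + 1303/4284·1241/2606 = 1/8 ✓
b·Ac²: 25289/322560·(-256/6897) + 1303/4284·5542/19545 = 1/12 ✓
b·A²c: 1303/4284·357/2606 = 1/24 ✓; 4 stages ⇒ order 4.

4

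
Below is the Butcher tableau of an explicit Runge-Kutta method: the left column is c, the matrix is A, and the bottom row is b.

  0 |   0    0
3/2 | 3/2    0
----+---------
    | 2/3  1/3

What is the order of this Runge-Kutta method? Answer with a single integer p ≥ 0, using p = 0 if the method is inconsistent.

b = (2/3, 1/3)
c = (0, 3/2)
Σ b_i: 2/3·1 + 1/3·1 = 1 ✓
b·c: 1/3·3/2 = 1/2 ✓; 2 stages ⇒ order 2.

2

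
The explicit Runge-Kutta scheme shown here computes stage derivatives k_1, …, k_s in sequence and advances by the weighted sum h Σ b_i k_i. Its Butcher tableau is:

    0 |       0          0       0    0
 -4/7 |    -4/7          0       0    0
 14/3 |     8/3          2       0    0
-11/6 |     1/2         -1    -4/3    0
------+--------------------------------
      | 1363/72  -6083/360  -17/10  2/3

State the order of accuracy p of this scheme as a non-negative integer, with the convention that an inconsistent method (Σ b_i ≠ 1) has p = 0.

b = (1363/72, -6083/360, -17/10, 2/3)
c = (0, -4/7, 14/3, -11/6)
Ac = (0, 0, -8/7, -356/63)
Σ b_i: 1363/72·1 + (-6083/360)·1 + (-17/10)·1 + 2/3·1 = 1 ✓
b·c: (-6083/360)·(-4/7) + (-17/10)·14/3 + 2/3·(-11/6) = 1/2 ✓
b·c²: (-6083/360)·16/49 + (-17/10)·196/9 + 2/3·121/36 = -15233/378 ≠ 1/3 ⇒ order 2.
b·Ac: (-17/10)·(-8/7) + 2/3·(-356/63) = -1724/945 ≠ 1/6

2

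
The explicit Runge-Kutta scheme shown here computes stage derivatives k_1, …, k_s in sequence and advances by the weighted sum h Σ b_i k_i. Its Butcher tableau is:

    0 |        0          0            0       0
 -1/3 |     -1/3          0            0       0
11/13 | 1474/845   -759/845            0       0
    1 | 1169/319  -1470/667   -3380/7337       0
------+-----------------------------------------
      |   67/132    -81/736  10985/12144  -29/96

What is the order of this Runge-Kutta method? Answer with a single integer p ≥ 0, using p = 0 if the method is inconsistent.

b = (67/132, -81/736, 10985/12144, -29/96)
c = (0, -1/3, 11/13, 1)
Ac = (0, 0, 253/845, 10/29)
Σ b_i: 67/132·1 + (-81/736)·1 + 10985/12144·1 + (-29/96)·1 = 1 ✓
b·c: (-81/736)·(-1/3) + 10985/12144·11/13 + (-29/96)·1 = 1/2 ✓
b·c²: (-81/736)·1/9 + 10985/12144·121/169 + (-29/96)·1 = 1/3 ✓
b·Ac: 10985/12144·253/845 + (-29/96)·10/29 = 1/6 ✓
b·c³: (-81/736)·(-1/27) + 10985/12144·1331/2197 + (-29/96)·1 = 1/4 ✓
b·(c∘Ac): 10985/12144·2783/10985 + (-29/96)·10/29 = 1/8 ✓
b·Ac²: 10985/12144·(-253/2535) + (-29/96)·(-50/87) = 1/12 ✓
b·A²c: (-29/96)·(-4/29) = 1/24 ✓; 4 stages ⇒ order 4.

4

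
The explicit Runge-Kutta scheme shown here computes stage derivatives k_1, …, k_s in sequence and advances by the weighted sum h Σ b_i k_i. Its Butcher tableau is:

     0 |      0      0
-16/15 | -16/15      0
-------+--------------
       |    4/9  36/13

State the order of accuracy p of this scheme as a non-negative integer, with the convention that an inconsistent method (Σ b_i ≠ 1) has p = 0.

0

b = (4/9, 36/13)
c = (0, -16/15)
Σ b_i: 4/9·1 + 36/13·1 = 376/117 ≠ 1 ⇒ order 0.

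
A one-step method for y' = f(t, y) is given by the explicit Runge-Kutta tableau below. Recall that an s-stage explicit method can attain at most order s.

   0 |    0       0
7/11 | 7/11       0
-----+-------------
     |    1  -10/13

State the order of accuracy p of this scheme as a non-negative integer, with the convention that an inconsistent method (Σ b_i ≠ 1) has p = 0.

0

b = (1, -10/13)
c = (0, 7/11)
Σ b_i: 1·1 + (-10/13)·1 = 3/13 ≠ 1 ⇒ order 0.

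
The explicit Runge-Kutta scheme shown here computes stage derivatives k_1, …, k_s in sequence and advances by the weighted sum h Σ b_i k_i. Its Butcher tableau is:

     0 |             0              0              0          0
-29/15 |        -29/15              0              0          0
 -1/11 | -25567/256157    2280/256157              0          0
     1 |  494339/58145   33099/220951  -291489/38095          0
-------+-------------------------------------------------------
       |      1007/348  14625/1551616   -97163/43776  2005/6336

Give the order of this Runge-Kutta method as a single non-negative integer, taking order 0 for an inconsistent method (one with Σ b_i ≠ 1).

4

b = (1007/348, 14625/1551616, -97163/43776, 2005/6336)
c = (0, -29/15, -1/11, 1)
Ac = (0, 0, -152/8833, 814/2005)
Σ b_i: 1007/348·1 + 14625/1551616·1 + (-97163/43776)·1 + 2005/6336·1 = 1 ✓
b·c: 14625/1551616·(-29/15) + (-97163/43776)·(-1/11) + 2005/6336·1 = 1/2 ✓
b·c²: 14625/1551616·841/225 + (-97163/43776)·1/121 + 2005/6336·1 = 1/3 ✓
b·Ac: (-97163/43776)·(-152/8833) + 2005/6336·814/2005 = 1/6 ✓
b·c³: 14625/1551616·(-24389/3375) + (-97163/43776)·(-1/1331) + 2005/6336·1 = 1/4 ✓
b·(c∘Ac): (-97163/43776)·152/97163 + 2005/6336·814/2005 = 1/8 ✓
b·Ac²: (-97163/43776)·4408/132495 + 2005/6336·14938/30075 = 1/12 ✓
b·A²c: 2005/6336·264/2005 = 1/24 ✓; 4 stages ⇒ order 4.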